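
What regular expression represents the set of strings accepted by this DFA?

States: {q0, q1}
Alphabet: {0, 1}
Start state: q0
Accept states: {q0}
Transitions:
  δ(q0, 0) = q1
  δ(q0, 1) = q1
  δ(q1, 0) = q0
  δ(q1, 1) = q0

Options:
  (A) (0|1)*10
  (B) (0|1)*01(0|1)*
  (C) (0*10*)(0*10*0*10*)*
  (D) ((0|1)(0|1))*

Check each option against the DFA on short strings; one disagreement eliminates an option:
  (A) (0|1)*10: on ε the DFA stays in q0 and accepts (q0 ∈ Accept), but the regex does not match it → eliminate
  (B) (0|1)*01(0|1)*: on ε the DFA stays in q0 and accepts (q0 ∈ Accept), but the regex does not match it → eliminate
  (C) (0*10*)(0*10*0*10*)*: on ε the DFA stays in q0 and accepts (q0 ∈ Accept), but the regex does not match it → eliminate
  (D) ((0|1)(0|1))*: agrees with the DFA on every string of length ≤ 6
Only (D) is consistent with the DFA.
(D) ((0|1)(0|1))*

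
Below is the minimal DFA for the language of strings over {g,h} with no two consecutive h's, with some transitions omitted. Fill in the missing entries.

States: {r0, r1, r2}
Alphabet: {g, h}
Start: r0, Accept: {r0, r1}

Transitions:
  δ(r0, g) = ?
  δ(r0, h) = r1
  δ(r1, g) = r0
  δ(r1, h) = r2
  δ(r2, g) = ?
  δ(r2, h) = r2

From the language and accept set, identify what each state tracks — r0: last symbol not h (ok); r1: last symbol h (ok); r2: saw hh (dead).
Each missing δ(q, a) is the state matching the new tracked value after reading a.
δ(r0, g) = r0; δ(r2, g) = r2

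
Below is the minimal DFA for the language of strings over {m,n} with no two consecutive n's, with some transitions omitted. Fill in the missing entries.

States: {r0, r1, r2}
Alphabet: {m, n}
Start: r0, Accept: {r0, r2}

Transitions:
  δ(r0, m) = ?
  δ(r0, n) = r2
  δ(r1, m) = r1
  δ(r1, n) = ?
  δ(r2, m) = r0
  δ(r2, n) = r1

From the language and accept set, identify what each state tracks — r0: last symbol not n (ok); r1: saw nn (dead); r2: last symbol n (ok).
Each missing δ(q, a) is the state matching the new tracked value after reading a.
δ(r0, m) = r0; δ(r1, n) = r1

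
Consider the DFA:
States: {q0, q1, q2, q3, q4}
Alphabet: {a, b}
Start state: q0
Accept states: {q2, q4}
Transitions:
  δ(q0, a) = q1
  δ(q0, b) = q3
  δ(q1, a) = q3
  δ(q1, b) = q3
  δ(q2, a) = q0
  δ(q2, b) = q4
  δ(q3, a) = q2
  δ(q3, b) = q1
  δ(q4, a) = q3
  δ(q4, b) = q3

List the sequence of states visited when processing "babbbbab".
read 'b': q0 → q3
  read 'a': q3 → q2
  read 'b': q2 → q4
  read 'b': q4 → q3
  read 'b': q3 → q1
  read 'b': q1 → q3
  read 'a': q3 → q2
  read 'b': q2 → q4
q0 -> q3 -> q2 -> q4 -> q3 -> q1 -> q3 -> q2 -> q4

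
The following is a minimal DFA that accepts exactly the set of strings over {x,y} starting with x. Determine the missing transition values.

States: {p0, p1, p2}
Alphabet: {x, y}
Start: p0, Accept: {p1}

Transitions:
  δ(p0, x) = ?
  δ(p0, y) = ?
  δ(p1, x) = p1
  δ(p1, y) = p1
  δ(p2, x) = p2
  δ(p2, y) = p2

From the language and accept set, identify what each state tracks — p0: no input read; p1: started with x; p2: started with y (dead).
Each missing δ(q, a) is the state matching the new tracked value after reading a.
δ(p0, x) = p1; δ(p0, y) = p2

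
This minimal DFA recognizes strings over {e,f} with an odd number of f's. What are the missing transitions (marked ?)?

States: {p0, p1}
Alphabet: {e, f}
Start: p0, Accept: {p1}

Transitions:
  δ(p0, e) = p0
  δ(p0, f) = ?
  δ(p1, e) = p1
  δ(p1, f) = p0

From the language and accept set, identify what each state tracks — p0: even number of f's so far; p1: odd number of f's so far.
Each missing δ(q, a) is the state matching the new tracked value after reading a.
δ(p0, f) = p1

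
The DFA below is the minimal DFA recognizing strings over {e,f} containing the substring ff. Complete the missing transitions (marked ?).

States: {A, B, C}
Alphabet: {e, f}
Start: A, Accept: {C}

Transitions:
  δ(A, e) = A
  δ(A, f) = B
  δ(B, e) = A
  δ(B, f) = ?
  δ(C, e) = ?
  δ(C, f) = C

From the language and accept set, identify what each state tracks — A: no progress toward ff; B: one trailing f; C: substring ff seen.
Each missing δ(q, a) is the state matching the new tracked value after reading a.
δ(B, f) = C; δ(C, e) = C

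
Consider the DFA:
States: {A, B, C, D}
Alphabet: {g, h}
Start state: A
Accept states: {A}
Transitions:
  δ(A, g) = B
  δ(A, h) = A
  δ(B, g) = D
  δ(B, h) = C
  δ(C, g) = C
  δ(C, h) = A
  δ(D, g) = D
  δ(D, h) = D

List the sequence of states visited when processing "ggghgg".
read 'g': A → B
  read 'g': B → D
  read 'g': D → D
  read 'h': D → D
  read 'g': D → D
  read 'g': D → D
A -> B -> D -> D -> D -> D -> D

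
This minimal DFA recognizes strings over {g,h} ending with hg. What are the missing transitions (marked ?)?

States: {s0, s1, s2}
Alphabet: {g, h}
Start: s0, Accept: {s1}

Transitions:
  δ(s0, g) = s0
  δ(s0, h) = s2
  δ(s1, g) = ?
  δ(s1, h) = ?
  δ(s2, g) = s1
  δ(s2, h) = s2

From the language and accept set, identify what each state tracks — s0: no suffix match; s1: suffix is hg; s2: one trailing h.
Each missing δ(q, a) is the state matching the new tracked value after reading a.
δ(s1, g) = s0; δ(s1, h) = s2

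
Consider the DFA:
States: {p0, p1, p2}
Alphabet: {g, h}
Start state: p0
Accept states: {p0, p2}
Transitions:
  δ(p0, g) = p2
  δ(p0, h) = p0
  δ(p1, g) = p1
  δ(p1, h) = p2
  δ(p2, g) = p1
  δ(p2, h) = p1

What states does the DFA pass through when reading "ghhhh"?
read 'g': p0 → p2
  read 'h': p2 → p1
  read 'h': p1 → p2
  read 'h': p2 → p1
  read 'h': p1 → p2
p0 -> p2 -> p1 -> p2 -> p1 -> p2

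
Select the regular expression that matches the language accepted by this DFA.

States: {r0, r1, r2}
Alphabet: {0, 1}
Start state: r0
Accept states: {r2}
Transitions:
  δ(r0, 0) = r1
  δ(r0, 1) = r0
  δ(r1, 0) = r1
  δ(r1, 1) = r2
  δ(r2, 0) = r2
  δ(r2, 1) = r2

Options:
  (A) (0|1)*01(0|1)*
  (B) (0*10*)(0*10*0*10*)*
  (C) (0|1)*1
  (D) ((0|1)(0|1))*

Check each option against the DFA on short strings; one disagreement eliminates an option:
  (A) (0|1)*01(0|1)*: agrees with the DFA on every string of length ≤ 6
  (B) (0*10*)(0*10*0*10*)*: on '1' the DFA goes r0 → r0 and rejects (r0 ∉ Accept), but the regex matches it → eliminate
  (C) (0|1)*1: on '1' the DFA goes r0 → r0 and rejects (r0 ∉ Accept), but the regex matches it → eliminate
  (D) ((0|1)(0|1))*: on ε the DFA stays in r0 and rejects (r0 ∉ Accept), but the regex matches it → eliminate
Only (A) is consistent with the DFA.
(A) (0|1)*01(0|1)*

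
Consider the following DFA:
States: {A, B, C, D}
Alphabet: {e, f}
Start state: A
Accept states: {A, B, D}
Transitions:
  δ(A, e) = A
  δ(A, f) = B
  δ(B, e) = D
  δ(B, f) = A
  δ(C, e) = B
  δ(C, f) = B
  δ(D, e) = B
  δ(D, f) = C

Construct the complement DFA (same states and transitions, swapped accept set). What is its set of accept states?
Complement accept states = All states \ Original accept states
= {A, B, C, D} \ {A, B, D}
{C}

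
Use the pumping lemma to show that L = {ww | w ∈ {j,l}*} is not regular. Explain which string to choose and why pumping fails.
Assume L is regular with pumping length p. Idea: pumping the leading j-block breaks the equality of the two halves.
Choose s = j^p l j^p l ∈ L (with w = j^p l). |s| = 2p+2 ≥ p. By the pumping lemma, s = xyz with |xy| ≤ p, |y| > 0, so y = j^k with k ≥ 1, in the first j-block. Then xy²z = j^(p+k) l j^p l, of length 2p+2+k. If k is odd this length is odd, so it cannot be of the form ww. If k is even, each half has length p+1+k/2 ≤ p+k, so the first half lies entirely inside the leading j-block and contains no l, while the second half ends in l; the halves differ. Either way xy²z ∉ L.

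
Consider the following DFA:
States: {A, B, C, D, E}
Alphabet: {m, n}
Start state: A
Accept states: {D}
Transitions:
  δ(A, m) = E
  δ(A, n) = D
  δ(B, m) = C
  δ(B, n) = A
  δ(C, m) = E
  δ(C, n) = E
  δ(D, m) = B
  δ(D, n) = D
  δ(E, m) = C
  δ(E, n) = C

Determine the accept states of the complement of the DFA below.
Complement accept states = All states \ Original accept states
= {A, B, C, D, E} \ {D}
{A, B, C, E}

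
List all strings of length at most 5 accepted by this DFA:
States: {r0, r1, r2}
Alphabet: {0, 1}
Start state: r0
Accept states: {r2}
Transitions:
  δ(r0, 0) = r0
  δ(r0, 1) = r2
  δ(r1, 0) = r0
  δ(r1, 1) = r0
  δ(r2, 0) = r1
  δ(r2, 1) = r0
1, 01, 001, 111, 0001, 0111, 1001, 1011, 1101, 00001, 00111, 01001, 01011, 01101, 10001, 10101, 11001, 11111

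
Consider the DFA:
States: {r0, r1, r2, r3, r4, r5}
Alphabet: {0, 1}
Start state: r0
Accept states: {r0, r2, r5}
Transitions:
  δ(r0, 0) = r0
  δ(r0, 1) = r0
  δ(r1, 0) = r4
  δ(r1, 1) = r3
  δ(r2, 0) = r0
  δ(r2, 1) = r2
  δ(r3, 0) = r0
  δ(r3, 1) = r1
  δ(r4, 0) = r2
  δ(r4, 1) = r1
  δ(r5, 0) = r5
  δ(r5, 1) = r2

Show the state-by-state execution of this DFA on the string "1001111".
read '1': r0 → r0
  read '0': r0 → r0
  read '0': r0 → r0
  read '1': r0 → r0
  read '1': r0 → r0
  read '1': r0 → r0
  read '1': r0 → r0
r0 -> r0 -> r0 -> r0 -> r0 -> r0 -> r0 -> r0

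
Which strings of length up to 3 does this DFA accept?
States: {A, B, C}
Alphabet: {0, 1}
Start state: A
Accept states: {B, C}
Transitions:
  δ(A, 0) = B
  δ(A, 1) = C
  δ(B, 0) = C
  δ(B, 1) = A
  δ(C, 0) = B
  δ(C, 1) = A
0, 1, 00, 10, 000, 010, 011, 100, 110, 111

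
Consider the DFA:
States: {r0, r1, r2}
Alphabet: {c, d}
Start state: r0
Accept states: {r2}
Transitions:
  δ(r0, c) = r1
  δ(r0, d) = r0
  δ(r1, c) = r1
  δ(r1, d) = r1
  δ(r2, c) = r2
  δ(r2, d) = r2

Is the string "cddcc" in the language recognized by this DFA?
Processing string "cddcc":
  r0 --c--> r1
  r1 --d--> r1
  r1 --d--> r1
  r1 --c--> r1
  r1 --c--> r1
Final state: r1
Accept states: {r2}
No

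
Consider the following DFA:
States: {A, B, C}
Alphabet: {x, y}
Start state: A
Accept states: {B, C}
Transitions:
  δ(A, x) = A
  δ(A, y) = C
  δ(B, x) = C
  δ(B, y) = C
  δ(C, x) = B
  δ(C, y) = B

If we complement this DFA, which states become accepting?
Complement accept states = All states \ Original accept states
= {A, B, C} \ {B, C}
{A}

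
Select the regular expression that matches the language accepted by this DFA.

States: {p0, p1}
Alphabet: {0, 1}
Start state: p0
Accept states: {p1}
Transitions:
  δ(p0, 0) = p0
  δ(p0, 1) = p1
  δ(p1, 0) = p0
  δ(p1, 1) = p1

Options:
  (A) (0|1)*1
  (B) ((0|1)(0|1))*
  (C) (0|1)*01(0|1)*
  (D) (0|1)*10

Check each option against the DFA on short strings; one disagreement eliminates an option:
  (A) (0|1)*1: agrees with the DFA on every string of length ≤ 6
  (B) ((0|1)(0|1))*: on ε the DFA stays in p0 and rejects (p0 ∉ Accept), but the regex matches it → eliminate
  (C) (0|1)*01(0|1)*: on '1' the DFA goes p0 → p1 and accepts (p1 ∈ Accept), but the regex does not match it → eliminate
  (D) (0|1)*10: on '1' the DFA goes p0 → p1 and accepts (p1 ∈ Accept), but the regex does not match it → eliminate
Only (A) is consistent with the DFA.
(A) (0|1)*1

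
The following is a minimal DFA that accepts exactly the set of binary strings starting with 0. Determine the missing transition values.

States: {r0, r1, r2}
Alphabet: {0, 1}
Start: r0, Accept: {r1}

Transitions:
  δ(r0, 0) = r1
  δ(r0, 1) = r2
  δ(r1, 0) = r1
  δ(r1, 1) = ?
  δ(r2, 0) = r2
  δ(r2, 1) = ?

From the language and accept set, identify what each state tracks — r0: no input read; r1: started with 0; r2: started with 1 (dead).
Each missing δ(q, a) is the state matching the new tracked value after reading a.
δ(r1, 1) = r1; δ(r2, 1) = r2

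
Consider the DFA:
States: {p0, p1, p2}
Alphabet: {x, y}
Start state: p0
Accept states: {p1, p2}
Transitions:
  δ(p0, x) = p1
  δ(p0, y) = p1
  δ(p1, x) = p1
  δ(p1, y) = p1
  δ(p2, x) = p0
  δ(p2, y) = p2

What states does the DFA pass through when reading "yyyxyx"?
read 'y': p0 → p1
  read 'y': p1 → p1
  read 'y': p1 → p1
  read 'x': p1 → p1
  read 'y': p1 → p1
  read 'x': p1 → p1
p0 -> p1 -> p1 -> p1 -> p1 -> p1 -> p1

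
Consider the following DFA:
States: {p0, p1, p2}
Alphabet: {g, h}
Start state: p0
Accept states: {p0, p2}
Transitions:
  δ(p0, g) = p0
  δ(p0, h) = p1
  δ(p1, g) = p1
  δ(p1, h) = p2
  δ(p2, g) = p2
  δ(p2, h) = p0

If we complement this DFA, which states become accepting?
Complement accept states = All states \ Original accept states
= {p0, p1, p2} \ {p0, p2}
{p1}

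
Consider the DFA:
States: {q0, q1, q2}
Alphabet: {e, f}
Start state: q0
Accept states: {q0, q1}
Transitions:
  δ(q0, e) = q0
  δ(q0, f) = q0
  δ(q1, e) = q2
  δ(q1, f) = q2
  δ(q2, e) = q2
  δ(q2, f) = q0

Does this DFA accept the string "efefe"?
Processing string "efefe":
  q0 --e--> q0
  q0 --f--> q0
  q0 --e--> q0
  q0 --f--> q0
  q0 --e--> q0
Final state: q0
Accept states: {q0, q1}
Yes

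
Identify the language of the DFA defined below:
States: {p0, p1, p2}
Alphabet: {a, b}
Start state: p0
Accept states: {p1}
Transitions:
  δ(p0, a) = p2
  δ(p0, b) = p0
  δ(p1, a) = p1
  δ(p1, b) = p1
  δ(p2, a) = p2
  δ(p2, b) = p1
Testing a few strings:
  'ba' → reject
  'bbb' → reject
  'aaa' → reject
  'a' → reject
State roles: p0=no a seen yet; p1=substring ab seen; p2=seen a a, waiting for b
All strings over {a,b} containing the substring ab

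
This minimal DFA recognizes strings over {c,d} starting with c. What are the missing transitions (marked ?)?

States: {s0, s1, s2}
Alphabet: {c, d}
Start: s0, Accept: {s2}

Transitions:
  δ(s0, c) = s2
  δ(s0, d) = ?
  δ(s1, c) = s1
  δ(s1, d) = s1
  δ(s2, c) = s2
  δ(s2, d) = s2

From the language and accept set, identify what each state tracks — s0: no input read; s1: started with d (dead); s2: started with c.
Each missing δ(q, a) is the state matching the new tracked value after reading a.
δ(s0, d) = s1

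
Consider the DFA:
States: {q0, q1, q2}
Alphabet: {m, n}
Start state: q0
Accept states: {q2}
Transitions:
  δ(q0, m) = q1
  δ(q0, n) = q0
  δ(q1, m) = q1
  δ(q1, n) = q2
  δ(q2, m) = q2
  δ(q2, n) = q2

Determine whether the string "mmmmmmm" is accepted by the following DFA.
Processing string "mmmmmmm":
  q0 --m--> q1
  q1 --m--> q1
  q1 --m--> q1
  q1 --m--> q1
  q1 --m--> q1
  q1 --m--> q1
  q1 --m--> q1
Final state: q1
Accept states: {q2}
No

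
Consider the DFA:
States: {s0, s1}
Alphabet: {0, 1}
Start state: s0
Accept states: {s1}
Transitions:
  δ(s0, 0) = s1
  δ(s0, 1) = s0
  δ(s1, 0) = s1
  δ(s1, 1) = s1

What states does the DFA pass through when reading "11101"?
read '1': s0 → s0
  read '1': s0 → s0
  read '1': s0 → s0
  read '0': s0 → s1
  read '1': s1 → s1
s0 -> s0 -> s0 -> s0 -> s1 -> s1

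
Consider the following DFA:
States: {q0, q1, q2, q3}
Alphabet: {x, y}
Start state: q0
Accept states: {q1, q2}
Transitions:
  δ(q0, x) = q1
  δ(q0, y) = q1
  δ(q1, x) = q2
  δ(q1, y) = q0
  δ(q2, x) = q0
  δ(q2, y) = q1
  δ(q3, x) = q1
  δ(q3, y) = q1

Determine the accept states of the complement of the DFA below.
Complement accept states = All states \ Original accept states
= {q0, q1, q2, q3} \ {q1, q2}
{q0, q3}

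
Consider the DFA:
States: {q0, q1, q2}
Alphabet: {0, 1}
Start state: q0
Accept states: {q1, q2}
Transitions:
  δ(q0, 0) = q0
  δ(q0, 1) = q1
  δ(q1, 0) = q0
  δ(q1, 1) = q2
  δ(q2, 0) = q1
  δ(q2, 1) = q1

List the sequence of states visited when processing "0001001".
read '0': q0 → q0
  read '0': q0 → q0
  read '0': q0 → q0
  read '1': q0 → q1
  read '0': q1 → q0
  read '0': q0 → q0
  read '1': q0 → q1
q0 -> q0 -> q0 -> q0 -> q1 -> q0 -> q0 -> q1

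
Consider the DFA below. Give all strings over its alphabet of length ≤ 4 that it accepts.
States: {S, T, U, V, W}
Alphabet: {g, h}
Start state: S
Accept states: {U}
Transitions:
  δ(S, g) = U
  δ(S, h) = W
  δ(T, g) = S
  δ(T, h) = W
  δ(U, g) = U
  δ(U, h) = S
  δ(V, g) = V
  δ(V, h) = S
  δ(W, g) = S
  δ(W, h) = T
g, gg, ggg, ghg, hgg, gggg, gghg, ghgg, hggg, hhgg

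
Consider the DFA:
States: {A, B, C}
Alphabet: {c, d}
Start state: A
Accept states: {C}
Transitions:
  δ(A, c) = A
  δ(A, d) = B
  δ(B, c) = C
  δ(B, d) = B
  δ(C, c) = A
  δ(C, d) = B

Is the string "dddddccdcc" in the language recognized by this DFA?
Processing string "dddddccdcc":
  A --d--> B
  B --d--> B
  B --d--> B
  B --d--> B
  B --d--> B
  B --c--> C
  C --c--> A
  A --d--> B
  B --c--> C
  C --c--> A
Final state: A
Accept states: {C}
No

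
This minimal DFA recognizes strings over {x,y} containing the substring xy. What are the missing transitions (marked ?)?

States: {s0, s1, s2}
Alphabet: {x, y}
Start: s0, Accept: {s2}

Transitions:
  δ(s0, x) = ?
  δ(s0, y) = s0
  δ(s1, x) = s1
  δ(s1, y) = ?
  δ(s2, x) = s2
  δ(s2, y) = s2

From the language and accept set, identify what each state tracks — s0: no x seen yet; s1: seen a x, waiting for y; s2: substring xy seen.
Each missing δ(q, a) is the state matching the new tracked value after reading a.
δ(s0, x) = s1; δ(s1, y) = s2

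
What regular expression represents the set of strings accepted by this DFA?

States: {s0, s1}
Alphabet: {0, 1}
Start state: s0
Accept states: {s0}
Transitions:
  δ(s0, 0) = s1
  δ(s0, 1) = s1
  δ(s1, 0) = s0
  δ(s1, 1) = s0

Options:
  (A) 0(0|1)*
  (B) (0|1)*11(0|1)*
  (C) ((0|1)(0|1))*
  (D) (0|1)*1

Check each option against the DFA on short strings; one disagreement eliminates an option:
  (A) 0(0|1)*: on ε the DFA stays in s0 and accepts (s0 ∈ Accept), but the regex does not match it → eliminate
  (B) (0|1)*11(0|1)*: on ε the DFA stays in s0 and accepts (s0 ∈ Accept), but the regex does not match it → eliminate
  (C) ((0|1)(0|1))*: agrees with the DFA on every string of length ≤ 6
  (D) (0|1)*1: on ε the DFA stays in s0 and accepts (s0 ∈ Accept), but the regex does not match it → eliminate
Only (C) is consistent with the DFA.
(C) ((0|1)(0|1))*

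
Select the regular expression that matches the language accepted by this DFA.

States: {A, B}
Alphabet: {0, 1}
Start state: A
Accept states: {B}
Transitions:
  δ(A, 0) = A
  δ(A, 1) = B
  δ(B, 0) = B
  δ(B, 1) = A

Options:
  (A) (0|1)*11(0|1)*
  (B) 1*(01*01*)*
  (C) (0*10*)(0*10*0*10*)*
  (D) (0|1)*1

Check each option against the DFA on short strings; one disagreement eliminates an option:
  (A) (0|1)*11(0|1)*: on '1' the DFA goes A → B and accepts (B ∈ Accept), but the regex does not match it → eliminate
  (B) 1*(01*01*)*: on ε the DFA stays in A and rejects (A ∉ Accept), but the regex matches it → eliminate
  (C) (0*10*)(0*10*0*10*)*: agrees with the DFA on every string of length ≤ 6
  (D) (0|1)*1: on '10' the DFA goes A → B → B and accepts (B ∈ Accept), but the regex does not match it → eliminate
Only (C) is consistent with the DFA.
(C) (0*10*)(0*10*0*10*)*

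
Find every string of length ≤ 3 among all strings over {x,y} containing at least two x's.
xx, xxx, xxy, xyx, yxx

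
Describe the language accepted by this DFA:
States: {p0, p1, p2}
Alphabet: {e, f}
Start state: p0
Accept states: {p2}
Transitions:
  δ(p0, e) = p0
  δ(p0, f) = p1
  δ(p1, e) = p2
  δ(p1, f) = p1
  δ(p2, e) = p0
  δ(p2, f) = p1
Testing a few strings:
  'fff' → reject
  'efff' → reject
  'eef' → reject
  'fe' → accept
State roles: p0=no suffix match; p1=one trailing f; p2=suffix is fe
All strings over {e,f} ending with fe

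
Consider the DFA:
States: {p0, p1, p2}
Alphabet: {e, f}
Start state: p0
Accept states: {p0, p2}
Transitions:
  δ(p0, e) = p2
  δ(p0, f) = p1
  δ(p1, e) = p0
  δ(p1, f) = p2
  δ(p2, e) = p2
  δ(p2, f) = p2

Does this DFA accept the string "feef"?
Processing string "feef":
  p0 --f--> p1
  p1 --e--> p0
  p0 --e--> p2
  p2 --f--> p2
Final state: p2
Accept states: {p0, p2}
Yes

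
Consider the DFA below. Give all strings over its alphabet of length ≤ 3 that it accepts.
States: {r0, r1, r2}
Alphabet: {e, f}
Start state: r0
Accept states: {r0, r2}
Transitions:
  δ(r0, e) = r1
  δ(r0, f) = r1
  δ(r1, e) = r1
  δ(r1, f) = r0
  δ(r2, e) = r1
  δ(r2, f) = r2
ε, ef, ff, eef, fef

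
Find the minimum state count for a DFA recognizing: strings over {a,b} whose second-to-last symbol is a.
By Myhill–Nerode, count the distinguishable equivalence classes: 2^2 = 4 classes — the DFA must remember the last 2 symbols read; every pair of distinct length-2 suffixes is distinguishable by some continuation.
4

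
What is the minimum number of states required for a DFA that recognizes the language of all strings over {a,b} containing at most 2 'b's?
By Myhill–Nerode, count the distinguishable equivalence classes: 4 classes — having seen 0, 1, 2, or >2 copies of 'b'; counts 0 through 2 are accepting and >2 is dead.
4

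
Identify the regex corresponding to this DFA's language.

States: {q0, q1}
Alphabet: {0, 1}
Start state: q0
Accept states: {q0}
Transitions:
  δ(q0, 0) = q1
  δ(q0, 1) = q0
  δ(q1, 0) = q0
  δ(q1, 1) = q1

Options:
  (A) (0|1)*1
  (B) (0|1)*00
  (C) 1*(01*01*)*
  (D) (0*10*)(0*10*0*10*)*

Check each option against the DFA on short strings; one disagreement eliminates an option:
  (A) (0|1)*1: on ε the DFA stays in q0 and accepts (q0 ∈ Accept), but the regex does not match it → eliminate
  (B) (0|1)*00: on ε the DFA stays in q0 and accepts (q0 ∈ Accept), but the regex does not match it → eliminate
  (C) 1*(01*01*)*: agrees with the DFA on every string of length ≤ 6
  (D) (0*10*)(0*10*0*10*)*: on ε the DFA stays in q0 and accepts (q0 ∈ Accept), but the regex does not match it → eliminate
Only (C) is consistent with the DFA.
(C) 1*(01*01*)*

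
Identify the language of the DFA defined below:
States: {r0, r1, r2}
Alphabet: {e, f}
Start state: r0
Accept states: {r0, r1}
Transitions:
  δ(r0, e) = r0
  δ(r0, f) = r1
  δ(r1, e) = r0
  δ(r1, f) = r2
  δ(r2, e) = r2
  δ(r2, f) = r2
Testing a few strings:
  'ffff' → reject
  'eeef' → accept
  'e' → accept
  'eff' → reject
State roles: r0=last symbol not f (ok); r1=last symbol f (ok); r2=saw ff (dead)
All strings over {e,f} with no two consecutive f's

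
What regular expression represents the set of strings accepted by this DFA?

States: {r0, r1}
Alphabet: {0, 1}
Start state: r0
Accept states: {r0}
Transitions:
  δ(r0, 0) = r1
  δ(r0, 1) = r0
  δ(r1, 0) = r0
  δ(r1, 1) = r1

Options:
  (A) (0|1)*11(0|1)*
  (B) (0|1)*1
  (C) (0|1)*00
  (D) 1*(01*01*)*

Check each option against the DFA on short strings; one disagreement eliminates an option:
  (A) (0|1)*11(0|1)*: on ε the DFA stays in r0 and accepts (r0 ∈ Accept), but the regex does not match it → eliminate
  (B) (0|1)*1: on ε the DFA stays in r0 and accepts (r0 ∈ Accept), but the regex does not match it → eliminate
  (C) (0|1)*00: on ε the DFA stays in r0 and accepts (r0 ∈ Accept), but the regex does not match it → eliminate
  (D) 1*(01*01*)*: agrees with the DFA on every string of length ≤ 6
Only (D) is consistent with the DFA.
(D) 1*(01*01*)*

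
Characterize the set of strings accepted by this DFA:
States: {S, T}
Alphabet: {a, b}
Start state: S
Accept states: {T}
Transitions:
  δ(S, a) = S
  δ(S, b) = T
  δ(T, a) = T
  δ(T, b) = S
Testing a few strings:
  'bab' → reject
  'b' → accept
  'aba' → accept
  'abb' → reject
State roles: S=even number of b's so far; T=odd number of b's so far
All strings over {a,b} with an odd number of b's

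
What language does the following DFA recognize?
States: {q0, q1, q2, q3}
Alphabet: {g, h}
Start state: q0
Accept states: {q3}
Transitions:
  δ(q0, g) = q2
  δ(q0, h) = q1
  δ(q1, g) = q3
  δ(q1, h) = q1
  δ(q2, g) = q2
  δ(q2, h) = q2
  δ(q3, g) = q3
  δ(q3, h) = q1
Testing a few strings:
  'ggh' → reject
  'g' → reject
  'hghh' → reject
  'ghgg' → reject
State roles: q0=no input read; q1=started with h, last symbol h; q2=started with g (dead); q3=started with h, last symbol g
All strings over {g,h} that start with h and end with g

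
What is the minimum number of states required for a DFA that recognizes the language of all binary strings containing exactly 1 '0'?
By Myhill–Nerode, count the distinguishable equivalence classes: 3 classes — having seen 0, 1, or >1 copies of '0'; the count-1 class is the only accepting one and >1 is dead.
3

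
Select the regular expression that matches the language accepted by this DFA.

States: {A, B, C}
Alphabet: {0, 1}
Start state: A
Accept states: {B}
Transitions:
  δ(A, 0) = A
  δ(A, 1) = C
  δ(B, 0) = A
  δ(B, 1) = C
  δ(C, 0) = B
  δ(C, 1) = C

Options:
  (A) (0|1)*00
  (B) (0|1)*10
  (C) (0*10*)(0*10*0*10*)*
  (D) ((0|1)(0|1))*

Check each option against the DFA on short strings; one disagreement eliminates an option:
  (A) (0|1)*00: on '00' the DFA goes A → A → A and rejects (A ∉ Accept), but the regex matches it → eliminate
  (B) (0|1)*10: agrees with the DFA on every string of length ≤ 6
  (C) (0*10*)(0*10*0*10*)*: on '1' the DFA goes A → C and rejects (C ∉ Accept), but the regex matches it → eliminate
  (D) ((0|1)(0|1))*: on ε the DFA stays in A and rejects (A ∉ Accept), but the regex matches it → eliminate
Only (B) is consistent with the DFA.
(B) (0|1)*10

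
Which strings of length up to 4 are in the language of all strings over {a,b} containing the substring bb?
bb, abb, bba, bbb, aabb, abba, abbb, babb, bbaa, bbab, bbba, bbbb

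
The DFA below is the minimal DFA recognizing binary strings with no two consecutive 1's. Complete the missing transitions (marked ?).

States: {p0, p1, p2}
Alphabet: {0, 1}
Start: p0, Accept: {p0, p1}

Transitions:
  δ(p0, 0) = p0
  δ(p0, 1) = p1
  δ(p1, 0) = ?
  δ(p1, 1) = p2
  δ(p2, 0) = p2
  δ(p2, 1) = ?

From the language and accept set, identify what each state tracks — p0: last symbol not 1 (ok); p1: last symbol 1 (ok); p2: saw 11 (dead).
Each missing δ(q, a) is the state matching the new tracked value after reading a.
δ(p1, 0) = p0; δ(p2, 1) = p2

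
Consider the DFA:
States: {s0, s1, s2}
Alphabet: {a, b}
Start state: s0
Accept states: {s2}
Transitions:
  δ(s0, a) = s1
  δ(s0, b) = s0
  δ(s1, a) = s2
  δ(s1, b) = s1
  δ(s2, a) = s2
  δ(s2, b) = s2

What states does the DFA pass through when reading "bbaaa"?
read 'b': s0 → s0
  read 'b': s0 → s0
  read 'a': s0 → s1
  read 'a': s1 → s2
  read 'a': s2 → s2
s0 -> s0 -> s0 -> s1 -> s2 -> s2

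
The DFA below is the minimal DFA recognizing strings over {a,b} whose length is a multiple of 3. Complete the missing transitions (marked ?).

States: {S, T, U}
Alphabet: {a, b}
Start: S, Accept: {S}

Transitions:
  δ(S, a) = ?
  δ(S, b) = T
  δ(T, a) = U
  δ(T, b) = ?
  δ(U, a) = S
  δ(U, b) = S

From the language and accept set, identify what each state tracks — S: length ≡ 0 (mod 3); T: length ≡ 1 (mod 3); U: length ≡ 2 (mod 3).
Each missing δ(q, a) is the state matching the new tracked value after reading a.
δ(S, a) = T; δ(T, b) = U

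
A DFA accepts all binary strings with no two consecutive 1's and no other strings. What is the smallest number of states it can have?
By Myhill–Nerode, count the distinguishable equivalence classes: three classes — safe with last≠1 / safe with last=1 / 11 seen (dead).
3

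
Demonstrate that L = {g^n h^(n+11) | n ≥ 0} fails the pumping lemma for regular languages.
Assume L is regular with pumping length p. Idea: pumping the g-block breaks the fixed offset of 11.
Choose s = g^p h^(p+11) ∈ L. By the pumping lemma, s = xyz with |xy| ≤ p, |y| > 0, so y = g^k with k ≥ 1. Then xy²z = g^(p+k) h^(p+11). For this to be in L we would need p+11 = (p+k)+11, i.e. k = 0, contradicting k ≥ 1. So xy²z ∉ L.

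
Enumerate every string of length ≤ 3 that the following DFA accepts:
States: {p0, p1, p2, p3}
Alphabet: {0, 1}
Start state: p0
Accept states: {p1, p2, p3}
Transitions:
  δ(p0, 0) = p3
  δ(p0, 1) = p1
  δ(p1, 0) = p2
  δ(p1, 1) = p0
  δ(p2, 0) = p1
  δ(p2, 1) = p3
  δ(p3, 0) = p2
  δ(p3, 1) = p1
0, 1, 00, 01, 10, 000, 001, 010, 100, 101, 110, 111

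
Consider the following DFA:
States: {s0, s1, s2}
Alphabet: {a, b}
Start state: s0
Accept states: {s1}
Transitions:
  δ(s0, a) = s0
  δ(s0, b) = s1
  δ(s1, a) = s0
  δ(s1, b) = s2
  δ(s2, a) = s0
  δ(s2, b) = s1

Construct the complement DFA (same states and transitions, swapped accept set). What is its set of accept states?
Complement accept states = All states \ Original accept states
= {s0, s1, s2} \ {s1}
{s0, s2}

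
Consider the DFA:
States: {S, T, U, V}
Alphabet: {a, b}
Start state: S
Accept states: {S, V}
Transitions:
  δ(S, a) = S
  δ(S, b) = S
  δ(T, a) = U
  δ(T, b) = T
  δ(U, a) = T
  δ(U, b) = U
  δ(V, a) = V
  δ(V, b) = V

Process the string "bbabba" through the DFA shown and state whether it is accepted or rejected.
Processing string "bbabba":
  S --b--> S
  S --b--> S
  S --a--> S
  S --b--> S
  S --b--> S
  S --a--> S
Final state: S
Accept states: {S, V}
Yes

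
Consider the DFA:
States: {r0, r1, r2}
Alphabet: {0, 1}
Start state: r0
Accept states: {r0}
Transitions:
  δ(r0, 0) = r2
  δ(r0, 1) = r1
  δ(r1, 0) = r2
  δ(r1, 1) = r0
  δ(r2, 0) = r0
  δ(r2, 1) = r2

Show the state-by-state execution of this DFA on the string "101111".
read '1': r0 → r1
  read '0': r1 → r2
  read '1': r2 → r2
  read '1': r2 → r2
  read '1': r2 → r2
  read '1': r2 → r2
r0 -> r1 -> r2 -> r2 -> r2 -> r2 -> r2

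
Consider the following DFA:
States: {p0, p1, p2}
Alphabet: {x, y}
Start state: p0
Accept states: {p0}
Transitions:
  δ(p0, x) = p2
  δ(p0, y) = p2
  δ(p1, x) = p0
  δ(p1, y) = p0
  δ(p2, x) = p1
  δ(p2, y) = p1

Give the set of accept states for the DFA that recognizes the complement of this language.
Complement accept states = All states \ Original accept states
= {p0, p1, p2} \ {p0}
{p1, p2}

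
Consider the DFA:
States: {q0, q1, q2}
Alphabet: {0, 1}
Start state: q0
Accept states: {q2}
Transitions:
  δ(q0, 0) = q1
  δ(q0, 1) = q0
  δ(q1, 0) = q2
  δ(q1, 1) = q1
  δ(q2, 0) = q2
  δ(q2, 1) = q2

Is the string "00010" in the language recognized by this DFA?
Processing string "00010":
  q0 --0--> q1
  q1 --0--> q2
  q2 --0--> q2
  q2 --1--> q2
  q2 --0--> q2
Final state: q2
Accept states: {q2}
Yes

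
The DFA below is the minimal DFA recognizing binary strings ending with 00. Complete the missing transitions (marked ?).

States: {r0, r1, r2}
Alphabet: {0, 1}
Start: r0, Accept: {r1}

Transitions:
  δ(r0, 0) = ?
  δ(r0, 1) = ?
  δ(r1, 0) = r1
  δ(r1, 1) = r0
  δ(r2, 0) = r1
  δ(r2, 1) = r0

From the language and accept set, identify what each state tracks — r0: last symbol not 0; r1: two trailing 0's; r2: one trailing 0.
Each missing δ(q, a) is the state matching the new tracked value after reading a.
δ(r0, 0) = r2; δ(r0, 1) = r0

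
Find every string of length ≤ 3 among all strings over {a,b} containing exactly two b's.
bb, abb, bab, bba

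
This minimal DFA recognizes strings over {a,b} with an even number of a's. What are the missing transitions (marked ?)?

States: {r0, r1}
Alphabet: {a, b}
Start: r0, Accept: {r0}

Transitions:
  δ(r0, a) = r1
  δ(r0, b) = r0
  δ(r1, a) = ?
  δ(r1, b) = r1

From the language and accept set, identify what each state tracks — r0: even number of a's so far; r1: odd number of a's so far.
Each missing δ(q, a) is the state matching the new tracked value after reading a.
δ(r1, a) = r0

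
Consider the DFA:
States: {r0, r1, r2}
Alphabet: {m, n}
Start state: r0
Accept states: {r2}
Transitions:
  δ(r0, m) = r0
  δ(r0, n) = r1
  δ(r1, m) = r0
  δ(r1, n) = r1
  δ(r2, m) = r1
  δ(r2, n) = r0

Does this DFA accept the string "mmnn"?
Processing string "mmnn":
  r0 --m--> r0
  r0 --m--> r0
  r0 --n--> r1
  r1 --n--> r1
Final state: r1
Accept states: {r2}
No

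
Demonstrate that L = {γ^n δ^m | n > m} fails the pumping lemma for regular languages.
Assume L is regular with pumping length p. Idea: pumping down the γ-block drops the γ-count to at most the δ-count.
Choose s = γ^(p+1) δ^p ∈ L (|s| = 2p+1 ≥ p). By the pumping lemma, s = xyz with |xy| ≤ p, |y| > 0, so y = γ^k with k ≥ 1. Take i = 0: xz = γ^(p+1−k) δ^p. Since k ≥ 1, p+1−k ≤ p, so the number of γ's is no longer strictly greater than the number of δ's, hence xz ∉ L.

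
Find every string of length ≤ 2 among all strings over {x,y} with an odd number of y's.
y, xy, yx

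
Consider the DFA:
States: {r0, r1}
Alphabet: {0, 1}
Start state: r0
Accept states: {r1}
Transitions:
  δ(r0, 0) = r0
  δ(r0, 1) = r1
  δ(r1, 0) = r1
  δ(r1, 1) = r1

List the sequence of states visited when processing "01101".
read '0': r0 → r0
  read '1': r0 → r1
  read '1': r1 → r1
  read '0': r1 → r1
  read '1': r1 → r1
r0 -> r0 -> r1 -> r1 -> r1 -> r1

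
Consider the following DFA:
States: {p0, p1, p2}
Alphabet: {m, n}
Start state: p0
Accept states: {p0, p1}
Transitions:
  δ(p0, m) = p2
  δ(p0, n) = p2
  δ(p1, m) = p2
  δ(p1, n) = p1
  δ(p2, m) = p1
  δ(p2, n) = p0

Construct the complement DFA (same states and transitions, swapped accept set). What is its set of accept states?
Complement accept states = All states \ Original accept states
= {p0, p1, p2} \ {p0, p1}
{p2}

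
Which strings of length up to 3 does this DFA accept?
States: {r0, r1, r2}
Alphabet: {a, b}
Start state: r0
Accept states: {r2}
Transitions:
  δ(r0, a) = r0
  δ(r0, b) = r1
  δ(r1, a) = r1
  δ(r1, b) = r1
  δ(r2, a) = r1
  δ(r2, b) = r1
None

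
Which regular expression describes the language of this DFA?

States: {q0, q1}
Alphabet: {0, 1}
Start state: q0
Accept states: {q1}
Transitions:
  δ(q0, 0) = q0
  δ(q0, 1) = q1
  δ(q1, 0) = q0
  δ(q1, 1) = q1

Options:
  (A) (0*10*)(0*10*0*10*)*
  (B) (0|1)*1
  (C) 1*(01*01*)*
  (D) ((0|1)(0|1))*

Check each option against the DFA on short strings; one disagreement eliminates an option:
  (A) (0*10*)(0*10*0*10*)*: on '10' the DFA goes q0 → q1 → q0 and rejects (q0 ∉ Accept), but the regex matches it → eliminate
  (B) (0|1)*1: agrees with the DFA on every string of length ≤ 6
  (C) 1*(01*01*)*: on ε the DFA stays in q0 and rejects (q0 ∉ Accept), but the regex matches it → eliminate
  (D) ((0|1)(0|1))*: on ε the DFA stays in q0 and rejects (q0 ∉ Accept), but the regex matches it → eliminate
Only (B) is consistent with the DFA.
(B) (0|1)*1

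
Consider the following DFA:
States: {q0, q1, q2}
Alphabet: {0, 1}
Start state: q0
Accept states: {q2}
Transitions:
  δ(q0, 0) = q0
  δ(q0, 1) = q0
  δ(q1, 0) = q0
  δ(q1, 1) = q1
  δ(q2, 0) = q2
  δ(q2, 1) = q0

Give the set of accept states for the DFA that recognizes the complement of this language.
Complement accept states = All states \ Original accept states
= {q0, q1, q2} \ {q2}
{q0, q1}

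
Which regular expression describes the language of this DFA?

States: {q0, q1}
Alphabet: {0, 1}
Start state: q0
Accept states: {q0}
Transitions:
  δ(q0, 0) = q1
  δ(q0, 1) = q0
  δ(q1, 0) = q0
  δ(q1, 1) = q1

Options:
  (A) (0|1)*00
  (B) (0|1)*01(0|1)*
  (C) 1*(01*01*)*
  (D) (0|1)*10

Check each option against the DFA on short strings; one disagreement eliminates an option:
  (A) (0|1)*00: on ε the DFA stays in q0 and accepts (q0 ∈ Accept), but the regex does not match it → eliminate
  (B) (0|1)*01(0|1)*: on ε the DFA stays in q0 and accepts (q0 ∈ Accept), but the regex does not match it → eliminate
  (C) 1*(01*01*)*: agrees with the DFA on every string of length ≤ 6
  (D) (0|1)*10: on ε the DFA stays in q0 and accepts (q0 ∈ Accept), but the regex does not match it → eliminate
Only (C) is consistent with the DFA.
(C) 1*(01*01*)*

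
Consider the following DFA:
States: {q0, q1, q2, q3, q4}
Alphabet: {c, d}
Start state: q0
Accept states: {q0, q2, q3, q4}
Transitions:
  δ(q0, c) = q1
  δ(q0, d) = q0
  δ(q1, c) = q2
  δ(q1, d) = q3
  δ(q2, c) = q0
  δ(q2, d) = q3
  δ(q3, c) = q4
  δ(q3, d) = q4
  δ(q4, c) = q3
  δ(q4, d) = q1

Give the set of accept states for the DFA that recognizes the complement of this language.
Complement accept states = All states \ Original accept states
= {q0, q1, q2, q3, q4} \ {q0, q2, q3, q4}
{q1}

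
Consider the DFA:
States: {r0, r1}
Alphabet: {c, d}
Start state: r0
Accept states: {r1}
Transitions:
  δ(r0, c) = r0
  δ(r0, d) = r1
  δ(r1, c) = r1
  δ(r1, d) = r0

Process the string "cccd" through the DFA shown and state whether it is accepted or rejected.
Processing string "cccd":
  r0 --c--> r0
  r0 --c--> r0
  r0 --c--> r0
  r0 --d--> r1
Final state: r1
Accept states: {r1}
Yes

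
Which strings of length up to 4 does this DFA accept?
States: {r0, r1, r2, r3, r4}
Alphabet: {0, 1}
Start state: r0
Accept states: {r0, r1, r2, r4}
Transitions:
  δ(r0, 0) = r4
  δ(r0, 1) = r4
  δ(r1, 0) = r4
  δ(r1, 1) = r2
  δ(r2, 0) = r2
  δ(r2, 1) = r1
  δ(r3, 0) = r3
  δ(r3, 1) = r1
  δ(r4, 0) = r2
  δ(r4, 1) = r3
ε, 0, 1, 00, 10, 000, 001, 011, 100, 101, 111, 0000, 0001, 0010, 0011, 0101, 0110, 0111, 1000, 1001, 1010, 1011, 1101, 1110, 1111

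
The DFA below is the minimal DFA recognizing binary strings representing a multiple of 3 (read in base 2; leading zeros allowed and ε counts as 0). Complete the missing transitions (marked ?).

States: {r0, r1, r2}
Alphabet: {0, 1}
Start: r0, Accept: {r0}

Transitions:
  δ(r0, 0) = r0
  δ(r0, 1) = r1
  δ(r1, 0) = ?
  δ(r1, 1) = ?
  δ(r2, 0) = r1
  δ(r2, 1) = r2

From the language and accept set, identify what each state tracks — r0: value ≡ 0 (mod 3); r1: value ≡ 1 (mod 3); r2: value ≡ 2 (mod 3).
Each missing δ(q, a) is the state matching the new tracked value after reading a.
δ(r1, 0) = r2; δ(r1, 1) = r0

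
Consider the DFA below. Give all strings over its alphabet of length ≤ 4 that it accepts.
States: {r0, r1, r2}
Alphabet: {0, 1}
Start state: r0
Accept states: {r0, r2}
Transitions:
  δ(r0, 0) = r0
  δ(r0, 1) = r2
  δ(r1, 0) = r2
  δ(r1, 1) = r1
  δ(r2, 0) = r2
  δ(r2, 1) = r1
ε, 0, 1, 00, 01, 10, 000, 001, 010, 100, 110, 0000, 0001, 0010, 0100, 0110, 1000, 1010, 1100, 1110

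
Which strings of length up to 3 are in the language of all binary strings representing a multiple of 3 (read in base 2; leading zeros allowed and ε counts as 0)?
ε, 0, 00, 11, 000, 011, 110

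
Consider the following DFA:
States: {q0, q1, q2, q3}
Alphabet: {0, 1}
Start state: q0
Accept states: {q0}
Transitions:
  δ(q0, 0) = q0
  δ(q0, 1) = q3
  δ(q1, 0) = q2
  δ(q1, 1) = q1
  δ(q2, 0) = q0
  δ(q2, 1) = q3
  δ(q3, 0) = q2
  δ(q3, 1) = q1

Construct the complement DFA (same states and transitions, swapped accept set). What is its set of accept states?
Complement accept states = All states \ Original accept states
= {q0, q1, q2, q3} \ {q0}
{q1, q2, q3}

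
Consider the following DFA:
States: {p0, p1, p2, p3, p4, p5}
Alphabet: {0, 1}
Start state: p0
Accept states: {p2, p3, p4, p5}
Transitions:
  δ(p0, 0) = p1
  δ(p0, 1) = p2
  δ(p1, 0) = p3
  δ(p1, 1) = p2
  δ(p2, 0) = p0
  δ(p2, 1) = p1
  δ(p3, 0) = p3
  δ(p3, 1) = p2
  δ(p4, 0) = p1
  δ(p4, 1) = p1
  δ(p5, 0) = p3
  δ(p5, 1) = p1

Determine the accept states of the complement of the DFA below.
Complement accept states = All states \ Original accept states
= {p0, p1, p2, p3, p4, p5} \ {p2, p3, p4, p5}
{p0, p1}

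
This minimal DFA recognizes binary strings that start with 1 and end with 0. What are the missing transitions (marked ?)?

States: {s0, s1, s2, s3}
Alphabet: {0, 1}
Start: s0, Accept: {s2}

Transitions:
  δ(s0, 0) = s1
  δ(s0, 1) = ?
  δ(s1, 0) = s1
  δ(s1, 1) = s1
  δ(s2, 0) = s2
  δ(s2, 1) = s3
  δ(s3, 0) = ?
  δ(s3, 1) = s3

From the language and accept set, identify what each state tracks — s0: no input read; s1: started with 0 (dead); s2: started with 1, last symbol 0; s3: started with 1, last symbol 1.
Each missing δ(q, a) is the state matching the new tracked value after reading a.
δ(s0, 1) = s3; δ(s3, 0) = s2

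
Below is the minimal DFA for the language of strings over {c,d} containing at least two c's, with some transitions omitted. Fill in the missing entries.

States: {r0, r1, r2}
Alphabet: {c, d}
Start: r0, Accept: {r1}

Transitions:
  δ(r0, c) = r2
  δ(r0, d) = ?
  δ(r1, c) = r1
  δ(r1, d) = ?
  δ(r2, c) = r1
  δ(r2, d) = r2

From the language and accept set, identify what each state tracks — r0: zero c's seen; r1: ≥ two c's seen; r2: one c seen.
Each missing δ(q, a) is the state matching the new tracked value after reading a.
δ(r0, d) = r0; δ(r1, d) = r1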